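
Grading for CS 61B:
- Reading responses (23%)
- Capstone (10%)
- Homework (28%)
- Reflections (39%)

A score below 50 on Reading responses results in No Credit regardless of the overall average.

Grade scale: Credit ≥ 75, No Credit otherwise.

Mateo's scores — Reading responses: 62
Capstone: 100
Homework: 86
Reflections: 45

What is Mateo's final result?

No Credit

Reading responses score 62 ≥ 50: minimum met.
Weighted total:
  Reading responses 62 × 0.23 = 14.26
  Capstone 100 × 0.1 = 10
  Homework 86 × 0.28 = 24.08
  Reflections 45 × 0.39 = 17.55
Sum = 65.89
65.89 < 75 → No Credit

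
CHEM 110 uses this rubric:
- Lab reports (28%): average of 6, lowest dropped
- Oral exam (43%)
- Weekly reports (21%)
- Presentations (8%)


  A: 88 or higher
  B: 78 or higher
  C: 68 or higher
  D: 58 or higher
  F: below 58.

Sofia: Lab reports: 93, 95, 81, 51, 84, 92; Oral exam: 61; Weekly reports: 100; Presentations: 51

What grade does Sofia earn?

Lab reports: drop 51 → average of remaining 5 = 445/5 = 89
Weighted total:
  Lab reports 89 × 0.28 = 24.92
  Oral exam 61 × 0.43 = 26.23
  Weekly reports 100 × 0.21 = 21
  Presentations 51 × 0.08 = 4.08
Sum = 76.23
76.23 is ≥ 68 and < 78 → C

C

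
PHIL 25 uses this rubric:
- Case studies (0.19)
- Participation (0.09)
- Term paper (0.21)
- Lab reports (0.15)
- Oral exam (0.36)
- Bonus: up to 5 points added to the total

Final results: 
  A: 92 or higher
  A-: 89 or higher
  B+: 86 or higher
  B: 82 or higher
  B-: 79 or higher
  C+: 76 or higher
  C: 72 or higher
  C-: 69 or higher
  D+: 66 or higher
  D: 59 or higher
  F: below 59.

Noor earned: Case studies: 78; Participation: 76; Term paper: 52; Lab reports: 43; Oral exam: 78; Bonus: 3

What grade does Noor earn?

C-

Weighted total:
  Case studies 78 × 0.19 = 14.82
  Participation 76 × 0.09 = 6.84
  Term paper 52 × 0.21 = 10.92
  Lab reports 43 × 0.15 = 6.45
  Oral exam 78 × 0.36 = 28.08
Sum = 67.11
Bonus: 67.11 + 3 = 70.11
70.11 is ≥ 69 and < 72 → C-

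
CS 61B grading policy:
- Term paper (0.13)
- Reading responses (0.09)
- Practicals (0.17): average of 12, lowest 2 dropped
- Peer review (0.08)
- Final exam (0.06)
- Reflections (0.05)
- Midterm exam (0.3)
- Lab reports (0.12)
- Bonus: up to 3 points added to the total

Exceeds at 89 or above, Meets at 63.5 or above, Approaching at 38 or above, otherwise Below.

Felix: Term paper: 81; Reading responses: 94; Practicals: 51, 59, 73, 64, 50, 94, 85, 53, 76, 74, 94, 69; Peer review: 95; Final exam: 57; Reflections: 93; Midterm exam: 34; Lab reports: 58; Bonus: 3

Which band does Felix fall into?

Practicals: drop 50, 51 → average of remaining 10 = 741/10 = 74.1
Weighted total:
  Term paper 81 × 0.13 = 10.53
  Reading responses 94 × 0.09 = 8.46
  Practicals 74.1 × 0.17 = 12.597
  Peer review 95 × 0.08 = 7.6
  Final exam 57 × 0.06 = 3.42
  Reflections 93 × 0.05 = 4.65
  Midterm exam 34 × 0.3 = 10.2
  Lab reports 58 × 0.12 = 6.96
Sum = 64.417
Bonus: 64.417 + 3 = 67.417
67.417 is ≥ 63.5 and < 89 → Meets

Meets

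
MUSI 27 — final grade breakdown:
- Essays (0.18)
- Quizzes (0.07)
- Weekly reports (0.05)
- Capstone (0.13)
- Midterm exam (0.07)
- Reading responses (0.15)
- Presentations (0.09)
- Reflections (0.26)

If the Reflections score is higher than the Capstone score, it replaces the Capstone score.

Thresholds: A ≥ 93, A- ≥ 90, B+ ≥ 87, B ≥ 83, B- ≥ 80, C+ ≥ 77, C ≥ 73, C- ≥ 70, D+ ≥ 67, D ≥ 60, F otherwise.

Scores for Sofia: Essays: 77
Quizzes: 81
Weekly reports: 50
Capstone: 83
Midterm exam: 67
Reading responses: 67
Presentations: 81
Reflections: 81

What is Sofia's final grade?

Reflections (81) ≤ Capstone (83), so Capstone stays at 83.
Weighted total:
  Essays 77 × 0.18 = 13.86
  Quizzes 81 × 0.07 = 5.67
  Weekly reports 50 × 0.05 = 2.5
  Capstone 83 × 0.13 = 10.79
  Midterm exam 67 × 0.07 = 4.69
  Reading responses 67 × 0.15 = 10.05
  Presentations 81 × 0.09 = 7.29
  Reflections 81 × 0.26 = 21.06
Sum = 75.91
75.91 is ≥ 73 and < 77 → C

C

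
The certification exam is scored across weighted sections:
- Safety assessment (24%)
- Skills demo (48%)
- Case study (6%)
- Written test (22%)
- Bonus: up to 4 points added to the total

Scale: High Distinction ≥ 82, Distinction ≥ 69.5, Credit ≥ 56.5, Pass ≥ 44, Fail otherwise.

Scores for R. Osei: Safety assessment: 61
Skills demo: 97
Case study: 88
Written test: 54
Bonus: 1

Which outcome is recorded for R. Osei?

Distinction

Weighted total:
  Safety assessment 61 × 0.24 = 14.64
  Skills demo 97 × 0.48 = 46.56
  Case study 88 × 0.06 = 5.28
  Written test 54 × 0.22 = 11.88
Sum = 78.36
Bonus: 78.36 + 1 = 79.36
79.36 is ≥ 69.5 and < 82 → Distinction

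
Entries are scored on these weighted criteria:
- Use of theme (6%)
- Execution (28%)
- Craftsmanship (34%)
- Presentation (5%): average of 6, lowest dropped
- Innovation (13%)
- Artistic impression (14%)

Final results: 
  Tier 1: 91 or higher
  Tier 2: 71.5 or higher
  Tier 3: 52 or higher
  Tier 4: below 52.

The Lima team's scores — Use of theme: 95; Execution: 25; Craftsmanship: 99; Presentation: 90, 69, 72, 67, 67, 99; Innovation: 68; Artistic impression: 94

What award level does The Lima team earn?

Tier 2

Presentation: drop 67 → average of remaining 5 = 397/5 = 79.4
Weighted total:
  Use of theme 95 × 0.06 = 5.7
  Execution 25 × 0.28 = 7
  Craftsmanship 99 × 0.34 = 33.66
  Presentation 79.4 × 0.05 = 3.97
  Innovation 68 × 0.13 = 8.84
  Artistic impression 94 × 0.14 = 13.16
Sum = 72.33
72.33 is ≥ 71.5 and < 91 → Tier 2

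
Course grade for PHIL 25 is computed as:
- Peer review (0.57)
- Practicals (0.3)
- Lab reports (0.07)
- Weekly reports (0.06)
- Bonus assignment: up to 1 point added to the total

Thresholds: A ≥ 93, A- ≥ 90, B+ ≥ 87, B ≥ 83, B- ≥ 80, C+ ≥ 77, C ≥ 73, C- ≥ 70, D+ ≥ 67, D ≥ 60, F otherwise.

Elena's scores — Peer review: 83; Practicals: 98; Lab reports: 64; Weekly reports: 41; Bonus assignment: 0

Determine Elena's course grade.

Weighted total:
  Peer review 83 × 0.57 = 47.31
  Practicals 98 × 0.3 = 29.4
  Lab reports 64 × 0.07 = 4.48
  Weekly reports 41 × 0.06 = 2.46
Sum = 83.65
Bonus assignment: 83.65 + 0 = 83.65
83.65 is ≥ 83 and < 87 → B

B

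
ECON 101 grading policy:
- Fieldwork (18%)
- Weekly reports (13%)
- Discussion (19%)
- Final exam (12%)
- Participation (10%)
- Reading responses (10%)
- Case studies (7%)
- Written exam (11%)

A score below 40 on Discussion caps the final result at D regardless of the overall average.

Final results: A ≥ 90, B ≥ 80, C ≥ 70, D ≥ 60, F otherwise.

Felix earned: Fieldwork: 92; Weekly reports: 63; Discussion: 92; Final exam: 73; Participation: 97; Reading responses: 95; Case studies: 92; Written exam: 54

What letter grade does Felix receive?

Discussion score 92 ≥ 40: minimum met.
Weighted total:
  Fieldwork 92 × 0.18 = 16.56
  Weekly reports 63 × 0.13 = 8.19
  Discussion 92 × 0.19 = 17.48
  Final exam 73 × 0.12 = 8.76
  Participation 97 × 0.1 = 9.7
  Reading responses 95 × 0.1 = 9.5
  Case studies 92 × 0.07 = 6.44
  Written exam 54 × 0.11 = 5.94
Sum = 82.57
82.57 is ≥ 80 and < 90 → B

B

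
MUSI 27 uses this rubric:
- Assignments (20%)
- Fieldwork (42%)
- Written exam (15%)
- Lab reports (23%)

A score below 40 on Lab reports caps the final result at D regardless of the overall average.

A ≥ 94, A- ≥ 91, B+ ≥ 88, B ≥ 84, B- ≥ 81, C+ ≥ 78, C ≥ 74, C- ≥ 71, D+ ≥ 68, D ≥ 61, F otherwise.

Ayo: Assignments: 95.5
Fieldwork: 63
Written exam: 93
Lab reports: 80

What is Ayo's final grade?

C

Lab reports score 80 ≥ 40: minimum met.
Weighted total:
  Assignments 95.5 × 0.2 = 19.1
  Fieldwork 63 × 0.42 = 26.46
  Written exam 93 × 0.15 = 13.95
  Lab reports 80 × 0.23 = 18.4
Sum = 77.91
77.91 is ≥ 74 and < 78 → C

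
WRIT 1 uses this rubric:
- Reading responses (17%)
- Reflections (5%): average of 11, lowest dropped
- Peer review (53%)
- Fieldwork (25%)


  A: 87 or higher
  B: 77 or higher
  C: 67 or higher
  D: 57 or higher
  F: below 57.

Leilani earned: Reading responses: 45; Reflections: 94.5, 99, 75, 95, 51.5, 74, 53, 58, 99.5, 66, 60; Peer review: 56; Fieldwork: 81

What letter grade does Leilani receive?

D

Reflections: drop 51.5 → average of remaining 10 = 774/10 = 77.4
Weighted total:
  Reading responses 45 × 0.17 = 7.65
  Reflections 77.4 × 0.05 = 3.87
  Peer review 56 × 0.53 = 29.68
  Fieldwork 81 × 0.25 = 20.25
Sum = 61.45
61.45 is ≥ 57 and < 67 → D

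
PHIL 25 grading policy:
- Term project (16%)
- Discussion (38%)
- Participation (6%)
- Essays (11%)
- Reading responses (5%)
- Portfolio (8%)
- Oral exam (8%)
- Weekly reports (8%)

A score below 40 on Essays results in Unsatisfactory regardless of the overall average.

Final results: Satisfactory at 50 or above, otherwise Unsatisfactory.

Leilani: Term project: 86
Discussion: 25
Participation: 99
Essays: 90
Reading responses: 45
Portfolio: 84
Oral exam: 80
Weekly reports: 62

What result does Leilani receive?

Essays score 90 ≥ 40: minimum met.
Weighted total:
  Term project 86 × 0.16 = 13.76
  Discussion 25 × 0.38 = 9.5
  Participation 99 × 0.06 = 5.94
  Essays 90 × 0.11 = 9.9
  Reading responses 45 × 0.05 = 2.25
  Portfolio 84 × 0.08 = 6.72
  Oral exam 80 × 0.08 = 6.4
  Weekly reports 62 × 0.08 = 4.96
Sum = 59.43
59.43 ≥ 50 → Satisfactory

Satisfactory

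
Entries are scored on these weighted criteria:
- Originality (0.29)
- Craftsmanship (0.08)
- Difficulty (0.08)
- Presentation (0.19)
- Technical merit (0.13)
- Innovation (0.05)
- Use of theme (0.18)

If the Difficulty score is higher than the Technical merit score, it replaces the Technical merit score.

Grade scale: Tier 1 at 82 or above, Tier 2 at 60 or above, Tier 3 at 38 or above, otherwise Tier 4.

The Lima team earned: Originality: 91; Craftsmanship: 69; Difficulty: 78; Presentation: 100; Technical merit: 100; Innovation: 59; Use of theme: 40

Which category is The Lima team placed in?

Tier 2

Difficulty (78) ≤ Technical merit (100), so Technical merit stays at 100.
Weighted total:
  Originality 91 × 0.29 = 26.39
  Craftsmanship 69 × 0.08 = 5.52
  Difficulty 78 × 0.08 = 6.24
  Presentation 100 × 0.19 = 19
  Technical merit 100 × 0.13 = 13
  Innovation 59 × 0.05 = 2.95
  Use of theme 40 × 0.18 = 7.2
Sum = 80.3
80.3 is ≥ 60 and < 82 → Tier 2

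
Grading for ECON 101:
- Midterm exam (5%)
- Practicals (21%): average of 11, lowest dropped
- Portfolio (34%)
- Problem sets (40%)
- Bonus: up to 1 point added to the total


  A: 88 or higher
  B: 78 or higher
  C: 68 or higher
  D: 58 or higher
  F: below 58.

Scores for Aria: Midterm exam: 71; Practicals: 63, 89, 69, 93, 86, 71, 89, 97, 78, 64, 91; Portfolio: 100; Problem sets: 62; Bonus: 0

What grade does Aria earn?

Practicals: drop 63 → average of remaining 10 = 827/10 = 82.7
Weighted total:
  Midterm exam 71 × 0.05 = 3.55
  Practicals 82.7 × 0.21 = 17.367
  Portfolio 100 × 0.34 = 34
  Problem sets 62 × 0.4 = 24.8
Sum = 79.717
Bonus: 79.717 + 0 = 79.717
79.717 is ≥ 78 and < 88 → B

B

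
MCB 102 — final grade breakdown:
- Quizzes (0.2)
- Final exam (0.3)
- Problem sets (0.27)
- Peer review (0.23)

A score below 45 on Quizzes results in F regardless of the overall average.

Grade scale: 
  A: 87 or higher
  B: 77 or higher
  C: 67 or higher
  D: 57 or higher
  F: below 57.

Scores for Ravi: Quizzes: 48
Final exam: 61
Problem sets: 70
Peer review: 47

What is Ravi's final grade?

Quizzes score 48 ≥ 45: minimum met.
Weighted total:
  Quizzes 48 × 0.2 = 9.6
  Final exam 61 × 0.3 = 18.3
  Problem sets 70 × 0.27 = 18.9
  Peer review 47 × 0.23 = 10.81
Sum = 57.61
57.61 is ≥ 57 and < 67 → D

D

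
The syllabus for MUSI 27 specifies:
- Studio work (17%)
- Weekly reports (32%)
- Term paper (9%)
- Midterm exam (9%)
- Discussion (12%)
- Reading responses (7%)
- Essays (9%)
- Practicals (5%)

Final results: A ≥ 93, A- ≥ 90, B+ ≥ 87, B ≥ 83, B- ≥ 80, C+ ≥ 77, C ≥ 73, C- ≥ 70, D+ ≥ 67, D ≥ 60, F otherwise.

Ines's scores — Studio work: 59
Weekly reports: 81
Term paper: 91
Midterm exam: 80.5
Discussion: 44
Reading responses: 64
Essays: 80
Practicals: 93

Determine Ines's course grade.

C-

Weighted total:
  Studio work 59 × 0.17 = 10.03
  Weekly reports 81 × 0.32 = 25.92
  Term paper 91 × 0.09 = 8.19
  Midterm exam 80.5 × 0.09 = 7.245
  Discussion 44 × 0.12 = 5.28
  Reading responses 64 × 0.07 = 4.48
  Essays 80 × 0.09 = 7.2
  Practicals 93 × 0.05 = 4.65
Sum = 72.995
72.995 is ≥ 70 and < 73 → C-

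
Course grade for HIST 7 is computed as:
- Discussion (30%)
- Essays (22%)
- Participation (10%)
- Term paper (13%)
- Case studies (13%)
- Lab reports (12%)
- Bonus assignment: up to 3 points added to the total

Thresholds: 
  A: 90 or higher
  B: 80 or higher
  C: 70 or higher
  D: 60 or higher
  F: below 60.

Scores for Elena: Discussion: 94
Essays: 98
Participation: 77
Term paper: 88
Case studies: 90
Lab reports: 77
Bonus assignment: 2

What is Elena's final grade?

Weighted total:
  Discussion 94 × 0.3 = 28.2
  Essays 98 × 0.22 = 21.56
  Participation 77 × 0.1 = 7.7
  Term paper 88 × 0.13 = 11.44
  Case studies 90 × 0.13 = 11.7
  Lab reports 77 × 0.12 = 9.24
Sum = 89.84
Bonus assignment: 89.84 + 2 = 91.84
91.84 ≥ 90 → A

A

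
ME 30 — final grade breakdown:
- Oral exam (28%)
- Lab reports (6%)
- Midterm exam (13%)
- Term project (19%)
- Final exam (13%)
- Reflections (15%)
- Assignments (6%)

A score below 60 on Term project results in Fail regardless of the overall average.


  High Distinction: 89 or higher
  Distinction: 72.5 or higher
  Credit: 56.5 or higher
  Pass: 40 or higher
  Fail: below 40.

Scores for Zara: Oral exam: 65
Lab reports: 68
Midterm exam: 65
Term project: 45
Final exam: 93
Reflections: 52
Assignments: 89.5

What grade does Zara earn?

Term project score 45 < 60: minimum not met.
Weighted total:
  Oral exam 65 × 0.28 = 18.2
  Lab reports 68 × 0.06 = 4.08
  Midterm exam 65 × 0.13 = 8.45
  Term project 45 × 0.19 = 8.55
  Final exam 93 × 0.13 = 12.09
  Reflections 52 × 0.15 = 7.8
  Assignments 89.5 × 0.06 = 5.37
Sum = 64.54
Because the Term project minimum was not met, the result is Fail.

Fail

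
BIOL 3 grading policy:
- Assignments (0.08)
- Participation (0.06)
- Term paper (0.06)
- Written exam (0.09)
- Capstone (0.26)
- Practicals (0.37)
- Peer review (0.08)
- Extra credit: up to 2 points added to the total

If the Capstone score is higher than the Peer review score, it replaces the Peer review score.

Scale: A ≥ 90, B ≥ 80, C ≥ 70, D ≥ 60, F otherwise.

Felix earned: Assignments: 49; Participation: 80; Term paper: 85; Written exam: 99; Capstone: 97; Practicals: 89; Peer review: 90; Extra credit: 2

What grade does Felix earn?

Capstone (97) > Peer review (90), so Peer review counts as 97.
Weighted total:
  Assignments 49 × 0.08 = 3.92
  Participation 80 × 0.06 = 4.8
  Term paper 85 × 0.06 = 5.1
  Written exam 99 × 0.09 = 8.91
  Capstone 97 × 0.26 = 25.22
  Practicals 89 × 0.37 = 32.93
  Peer review 97 × 0.08 = 7.76
Sum = 88.64
Extra credit: 88.64 + 2 = 90.64
90.64 ≥ 90 → A

A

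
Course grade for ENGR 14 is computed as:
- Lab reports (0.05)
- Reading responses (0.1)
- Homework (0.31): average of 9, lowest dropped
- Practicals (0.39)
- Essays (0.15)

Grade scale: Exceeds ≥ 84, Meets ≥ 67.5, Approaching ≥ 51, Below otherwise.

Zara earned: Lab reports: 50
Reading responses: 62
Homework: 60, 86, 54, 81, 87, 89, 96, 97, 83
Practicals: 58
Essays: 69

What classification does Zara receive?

Homework: drop 54 → average of remaining 8 = 679/8 = 84.875
Weighted total:
  Lab reports 50 × 0.05 = 2.5
  Reading responses 62 × 0.1 = 6.2
  Homework 84.875 × 0.31 = 26.31125
  Practicals 58 × 0.39 = 22.62
  Essays 69 × 0.15 = 10.35
Sum = 67.98125
67.98125 is ≥ 67.5 and < 84 → Meets

Meets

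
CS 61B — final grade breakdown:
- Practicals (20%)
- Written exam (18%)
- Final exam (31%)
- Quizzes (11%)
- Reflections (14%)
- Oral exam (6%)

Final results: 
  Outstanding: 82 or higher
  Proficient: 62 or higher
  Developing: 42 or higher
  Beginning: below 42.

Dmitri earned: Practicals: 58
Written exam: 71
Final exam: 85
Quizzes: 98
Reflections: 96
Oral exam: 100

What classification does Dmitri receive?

Weighted total:
  Practicals 58 × 0.2 = 11.6
  Written exam 71 × 0.18 = 12.78
  Final exam 85 × 0.31 = 26.35
  Quizzes 98 × 0.11 = 10.78
  Reflections 96 × 0.14 = 13.44
  Oral exam 100 × 0.06 = 6
Sum = 80.95
80.95 is ≥ 62 and < 82 → Proficient

Proficient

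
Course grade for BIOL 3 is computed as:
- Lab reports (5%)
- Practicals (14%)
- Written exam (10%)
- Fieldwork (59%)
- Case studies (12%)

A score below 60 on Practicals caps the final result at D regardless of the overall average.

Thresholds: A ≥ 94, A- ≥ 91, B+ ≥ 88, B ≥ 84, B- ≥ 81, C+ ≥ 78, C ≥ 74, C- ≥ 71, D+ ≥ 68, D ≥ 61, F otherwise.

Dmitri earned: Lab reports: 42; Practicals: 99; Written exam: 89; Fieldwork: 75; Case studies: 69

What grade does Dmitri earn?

C

Practicals score 99 ≥ 60: minimum met.
Weighted total:
  Lab reports 42 × 0.05 = 2.1
  Practicals 99 × 0.14 = 13.86
  Written exam 89 × 0.1 = 8.9
  Fieldwork 75 × 0.59 = 44.25
  Case studies 69 × 0.12 = 8.28
Sum = 77.39
77.39 is ≥ 74 and < 78 → C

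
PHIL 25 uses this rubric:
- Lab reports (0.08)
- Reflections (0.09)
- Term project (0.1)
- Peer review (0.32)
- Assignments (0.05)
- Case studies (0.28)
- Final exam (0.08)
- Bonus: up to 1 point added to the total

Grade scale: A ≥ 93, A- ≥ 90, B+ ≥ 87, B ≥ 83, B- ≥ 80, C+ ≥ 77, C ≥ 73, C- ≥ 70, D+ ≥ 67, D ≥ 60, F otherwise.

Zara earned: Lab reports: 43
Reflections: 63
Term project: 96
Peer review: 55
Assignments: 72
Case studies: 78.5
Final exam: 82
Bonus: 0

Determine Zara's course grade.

Weighted total:
  Lab reports 43 × 0.08 = 3.44
  Reflections 63 × 0.09 = 5.67
  Term project 96 × 0.1 = 9.6
  Peer review 55 × 0.32 = 17.6
  Assignments 72 × 0.05 = 3.6
  Case studies 78.5 × 0.28 = 21.98
  Final exam 82 × 0.08 = 6.56
Sum = 68.45
Bonus: 68.45 + 0 = 68.45
68.45 is ≥ 67 and < 70 → D+

D+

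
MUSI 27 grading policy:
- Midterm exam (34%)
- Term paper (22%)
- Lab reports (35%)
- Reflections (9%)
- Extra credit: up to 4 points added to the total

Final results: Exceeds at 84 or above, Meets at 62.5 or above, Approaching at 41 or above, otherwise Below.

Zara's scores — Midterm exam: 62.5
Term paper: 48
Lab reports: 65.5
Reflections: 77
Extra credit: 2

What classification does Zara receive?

Weighted total:
  Midterm exam 62.5 × 0.34 = 21.25
  Term paper 48 × 0.22 = 10.56
  Lab reports 65.5 × 0.35 = 22.925
  Reflections 77 × 0.09 = 6.93
Sum = 61.665
Extra credit: 61.665 + 2 = 63.665
63.665 is ≥ 62.5 and < 84 → Meets

Meets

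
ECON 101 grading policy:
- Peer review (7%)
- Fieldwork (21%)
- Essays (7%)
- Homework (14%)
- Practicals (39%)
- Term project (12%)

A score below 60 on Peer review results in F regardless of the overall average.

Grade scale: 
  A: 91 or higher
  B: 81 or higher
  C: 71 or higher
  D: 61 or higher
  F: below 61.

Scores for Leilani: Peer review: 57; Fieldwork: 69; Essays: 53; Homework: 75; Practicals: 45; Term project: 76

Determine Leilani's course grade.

F

Peer review score 57 < 60: minimum not met.
Weighted total:
  Peer review 57 × 0.07 = 3.99
  Fieldwork 69 × 0.21 = 14.49
  Essays 53 × 0.07 = 3.71
  Homework 75 × 0.14 = 10.5
  Practicals 45 × 0.39 = 17.55
  Term project 76 × 0.12 = 9.12
Sum = 59.36
Because the Peer review minimum was not met, the result is F.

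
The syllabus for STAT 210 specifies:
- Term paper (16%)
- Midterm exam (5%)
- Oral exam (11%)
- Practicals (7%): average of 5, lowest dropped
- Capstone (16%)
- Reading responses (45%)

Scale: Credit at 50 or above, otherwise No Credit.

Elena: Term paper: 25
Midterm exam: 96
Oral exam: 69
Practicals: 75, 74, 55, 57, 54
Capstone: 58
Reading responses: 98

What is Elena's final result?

Credit

Practicals: drop 54 → average of remaining 4 = 261/4 = 65.25
Weighted total:
  Term paper 25 × 0.16 = 4
  Midterm exam 96 × 0.05 = 4.8
  Oral exam 69 × 0.11 = 7.59
  Practicals 65.25 × 0.07 = 4.5675
  Capstone 58 × 0.16 = 9.28
  Reading responses 98 × 0.45 = 44.1
Sum = 74.3375
74.3375 ≥ 50 → Credit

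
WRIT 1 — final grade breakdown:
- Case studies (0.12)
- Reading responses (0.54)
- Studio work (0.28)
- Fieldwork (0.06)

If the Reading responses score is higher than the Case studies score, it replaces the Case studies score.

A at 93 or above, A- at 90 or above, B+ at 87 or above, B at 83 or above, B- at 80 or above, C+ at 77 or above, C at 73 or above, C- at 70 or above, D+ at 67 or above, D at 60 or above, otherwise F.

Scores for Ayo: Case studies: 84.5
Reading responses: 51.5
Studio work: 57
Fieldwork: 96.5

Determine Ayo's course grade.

Reading responses (51.5) ≤ Case studies (84.5), so Case studies stays at 84.5.
Weighted total:
  Case studies 84.5 × 0.12 = 10.14
  Reading responses 51.5 × 0.54 = 27.81
  Studio work 57 × 0.28 = 15.96
  Fieldwork 96.5 × 0.06 = 5.79
Sum = 59.7
59.7 < 60 → F

F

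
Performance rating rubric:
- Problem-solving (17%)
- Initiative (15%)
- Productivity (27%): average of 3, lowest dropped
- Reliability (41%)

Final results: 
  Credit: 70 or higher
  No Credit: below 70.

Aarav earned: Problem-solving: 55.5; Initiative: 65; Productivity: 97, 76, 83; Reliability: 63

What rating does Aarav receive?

No Credit

Productivity: drop 76 → average of remaining 2 = 180/2 = 90
Weighted total:
  Problem-solving 55.5 × 0.17 = 9.435
  Initiative 65 × 0.15 = 9.75
  Productivity 90 × 0.27 = 24.3
  Reliability 63 × 0.41 = 25.83
Sum = 69.315
69.315 < 70 → No Credit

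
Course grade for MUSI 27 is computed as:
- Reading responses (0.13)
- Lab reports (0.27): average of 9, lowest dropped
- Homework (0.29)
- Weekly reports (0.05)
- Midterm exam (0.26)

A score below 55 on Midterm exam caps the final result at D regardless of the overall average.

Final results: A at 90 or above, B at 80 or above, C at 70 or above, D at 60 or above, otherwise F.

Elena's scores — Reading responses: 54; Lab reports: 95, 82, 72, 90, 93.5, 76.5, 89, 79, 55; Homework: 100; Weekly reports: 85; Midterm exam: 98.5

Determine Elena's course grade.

Lab reports: drop 55 → average of remaining 8 = 677/8 = 84.625
Midterm exam score 98.5 ≥ 55: minimum met.
Weighted total:
  Reading responses 54 × 0.13 = 7.02
  Lab reports 84.625 × 0.27 = 22.84875
  Homework 100 × 0.29 = 29
  Weekly reports 85 × 0.05 = 4.25
  Midterm exam 98.5 × 0.26 = 25.61
Sum = 88.72875
88.72875 is ≥ 80 and < 90 → B

B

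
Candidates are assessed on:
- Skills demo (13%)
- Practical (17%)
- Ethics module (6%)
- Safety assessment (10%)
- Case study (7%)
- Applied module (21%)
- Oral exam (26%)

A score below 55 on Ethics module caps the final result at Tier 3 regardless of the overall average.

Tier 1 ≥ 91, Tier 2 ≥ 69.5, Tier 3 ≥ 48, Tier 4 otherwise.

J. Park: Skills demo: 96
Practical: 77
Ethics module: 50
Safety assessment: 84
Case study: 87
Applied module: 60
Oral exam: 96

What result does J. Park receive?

Tier 3

Ethics module score 50 < 55: minimum not met.
Weighted total:
  Skills demo 96 × 0.13 = 12.48
  Practical 77 × 0.17 = 13.09
  Ethics module 50 × 0.06 = 3
  Safety assessment 84 × 0.1 = 8.4
  Case study 87 × 0.07 = 6.09
  Applied module 60 × 0.21 = 12.6
  Oral exam 96 × 0.26 = 24.96
Sum = 80.62
80.62 would be Tier 2; cap at Tier 3 applies → Tier 3.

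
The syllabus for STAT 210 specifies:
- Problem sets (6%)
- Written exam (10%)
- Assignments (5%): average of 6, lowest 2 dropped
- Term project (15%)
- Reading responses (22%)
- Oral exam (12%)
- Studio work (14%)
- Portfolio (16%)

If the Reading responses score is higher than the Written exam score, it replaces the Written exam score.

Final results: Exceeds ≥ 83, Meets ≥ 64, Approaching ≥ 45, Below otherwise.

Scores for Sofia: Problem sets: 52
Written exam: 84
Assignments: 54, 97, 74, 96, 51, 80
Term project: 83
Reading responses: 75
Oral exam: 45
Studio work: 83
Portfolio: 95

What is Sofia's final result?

Assignments: drop 51, 54 → average of remaining 4 = 347/4 = 86.75
Reading responses (75) ≤ Written exam (84), so Written exam stays at 84.
Weighted total:
  Problem sets 52 × 0.06 = 3.12
  Written exam 84 × 0.1 = 8.4
  Assignments 86.75 × 0.05 = 4.3375
  Term project 83 × 0.15 = 12.45
  Reading responses 75 × 0.22 = 16.5
  Oral exam 45 × 0.12 = 5.4
  Studio work 83 × 0.14 = 11.62
  Portfolio 95 × 0.16 = 15.2
Sum = 77.0275
77.0275 is ≥ 64 and < 83 → Meets

Meets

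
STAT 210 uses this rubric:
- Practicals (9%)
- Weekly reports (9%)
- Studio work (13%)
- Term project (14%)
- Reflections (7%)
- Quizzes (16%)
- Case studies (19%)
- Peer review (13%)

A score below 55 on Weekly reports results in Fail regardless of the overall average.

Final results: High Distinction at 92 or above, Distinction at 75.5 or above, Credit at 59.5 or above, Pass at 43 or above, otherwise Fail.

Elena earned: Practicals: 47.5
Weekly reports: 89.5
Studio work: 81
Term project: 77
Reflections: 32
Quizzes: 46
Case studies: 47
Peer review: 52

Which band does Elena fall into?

Pass

Weekly reports score 89.5 ≥ 55: minimum met.
Weighted total:
  Practicals 47.5 × 0.09 = 4.275
  Weekly reports 89.5 × 0.09 = 8.055
  Studio work 81 × 0.13 = 10.53
  Term project 77 × 0.14 = 10.78
  Reflections 32 × 0.07 = 2.24
  Quizzes 46 × 0.16 = 7.36
  Case studies 47 × 0.19 = 8.93
  Peer review 52 × 0.13 = 6.76
Sum = 58.93
58.93 is ≥ 43 and < 59.5 → Pass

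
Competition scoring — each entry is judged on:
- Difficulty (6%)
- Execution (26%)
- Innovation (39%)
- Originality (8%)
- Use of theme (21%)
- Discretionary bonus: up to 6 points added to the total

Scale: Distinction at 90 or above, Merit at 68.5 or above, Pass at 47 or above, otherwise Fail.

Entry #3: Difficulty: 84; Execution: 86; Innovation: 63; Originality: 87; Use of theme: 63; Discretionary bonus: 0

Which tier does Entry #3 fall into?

Weighted total:
  Difficulty 84 × 0.06 = 5.04
  Execution 86 × 0.26 = 22.36
  Innovation 63 × 0.39 = 24.57
  Originality 87 × 0.08 = 6.96
  Use of theme 63 × 0.21 = 13.23
Sum = 72.16
Discretionary bonus: 72.16 + 0 = 72.16
72.16 is ≥ 68.5 and < 90 → Merit

Merit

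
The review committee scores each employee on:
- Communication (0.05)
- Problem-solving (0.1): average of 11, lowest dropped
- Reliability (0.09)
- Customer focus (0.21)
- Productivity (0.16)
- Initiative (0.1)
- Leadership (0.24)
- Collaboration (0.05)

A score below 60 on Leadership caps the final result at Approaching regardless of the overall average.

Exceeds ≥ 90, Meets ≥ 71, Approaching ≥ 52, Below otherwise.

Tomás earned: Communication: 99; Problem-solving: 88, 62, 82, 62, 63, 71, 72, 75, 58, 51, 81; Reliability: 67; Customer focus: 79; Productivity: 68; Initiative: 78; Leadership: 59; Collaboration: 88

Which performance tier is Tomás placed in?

Approaching

Problem-solving: drop 51 → average of remaining 10 = 714/10 = 71.4
Leadership score 59 < 60: minimum not met.
Weighted total:
  Communication 99 × 0.05 = 4.95
  Problem-solving 71.4 × 0.1 = 7.14
  Reliability 67 × 0.09 = 6.03
  Customer focus 79 × 0.21 = 16.59
  Productivity 68 × 0.16 = 10.88
  Initiative 78 × 0.1 = 7.8
  Leadership 59 × 0.24 = 14.16
  Collaboration 88 × 0.05 = 4.4
Sum = 71.95
71.95 would be Meets; cap at Approaching applies → Approaching.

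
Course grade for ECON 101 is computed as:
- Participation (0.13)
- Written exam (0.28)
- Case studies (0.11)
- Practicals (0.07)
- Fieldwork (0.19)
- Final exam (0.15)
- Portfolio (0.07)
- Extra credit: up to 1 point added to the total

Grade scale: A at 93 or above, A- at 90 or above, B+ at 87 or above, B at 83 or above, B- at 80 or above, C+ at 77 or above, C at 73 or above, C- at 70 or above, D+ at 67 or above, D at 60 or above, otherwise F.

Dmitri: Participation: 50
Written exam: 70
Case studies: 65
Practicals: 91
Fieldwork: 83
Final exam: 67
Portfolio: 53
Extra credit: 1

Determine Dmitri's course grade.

C-

Weighted total:
  Participation 50 × 0.13 = 6.5
  Written exam 70 × 0.28 = 19.6
  Case studies 65 × 0.11 = 7.15
  Practicals 91 × 0.07 = 6.37
  Fieldwork 83 × 0.19 = 15.77
  Final exam 67 × 0.15 = 10.05
  Portfolio 53 × 0.07 = 3.71
Sum = 69.15
Extra credit: 69.15 + 1 = 70.15
70.15 is ≥ 70 and < 73 → C-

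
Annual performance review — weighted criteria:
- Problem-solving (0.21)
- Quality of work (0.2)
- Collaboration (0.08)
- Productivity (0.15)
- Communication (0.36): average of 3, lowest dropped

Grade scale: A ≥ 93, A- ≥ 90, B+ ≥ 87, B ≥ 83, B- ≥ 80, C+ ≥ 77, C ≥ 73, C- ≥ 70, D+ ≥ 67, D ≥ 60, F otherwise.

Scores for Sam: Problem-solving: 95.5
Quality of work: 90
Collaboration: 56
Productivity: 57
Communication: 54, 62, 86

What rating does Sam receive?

Communication: drop 54 → average of remaining 2 = 148/2 = 74
Weighted total:
  Problem-solving 95.5 × 0.21 = 20.055
  Quality of work 90 × 0.2 = 18
  Collaboration 56 × 0.08 = 4.48
  Productivity 57 × 0.15 = 8.55
  Communication 74 × 0.36 = 26.64
Sum = 77.725
77.725 is ≥ 77 and < 80 → C+

C+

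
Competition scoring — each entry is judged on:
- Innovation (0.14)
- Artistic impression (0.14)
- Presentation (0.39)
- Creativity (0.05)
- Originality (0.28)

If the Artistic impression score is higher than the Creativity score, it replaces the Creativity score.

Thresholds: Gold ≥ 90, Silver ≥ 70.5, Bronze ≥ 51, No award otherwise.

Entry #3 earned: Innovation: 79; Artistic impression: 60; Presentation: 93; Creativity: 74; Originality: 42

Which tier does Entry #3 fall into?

Silver

Artistic impression (60) ≤ Creativity (74), so Creativity stays at 74.
Weighted total:
  Innovation 79 × 0.14 = 11.06
  Artistic impression 60 × 0.14 = 8.4
  Presentation 93 × 0.39 = 36.27
  Creativity 74 × 0.05 = 3.7
  Originality 42 × 0.28 = 11.76
Sum = 71.19
71.19 is ≥ 70.5 and < 90 → Silver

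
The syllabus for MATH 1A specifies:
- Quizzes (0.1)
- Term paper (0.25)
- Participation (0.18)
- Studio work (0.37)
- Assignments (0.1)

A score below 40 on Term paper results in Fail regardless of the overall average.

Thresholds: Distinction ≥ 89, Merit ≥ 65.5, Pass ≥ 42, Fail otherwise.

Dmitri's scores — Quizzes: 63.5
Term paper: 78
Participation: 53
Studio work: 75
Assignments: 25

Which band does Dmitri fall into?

Term paper score 78 ≥ 40: minimum met.
Weighted total:
  Quizzes 63.5 × 0.1 = 6.35
  Term paper 78 × 0.25 = 19.5
  Participation 53 × 0.18 = 9.54
  Studio work 75 × 0.37 = 27.75
  Assignments 25 × 0.1 = 2.5
Sum = 65.64
65.64 is ≥ 65.5 and < 89 → Merit

Merit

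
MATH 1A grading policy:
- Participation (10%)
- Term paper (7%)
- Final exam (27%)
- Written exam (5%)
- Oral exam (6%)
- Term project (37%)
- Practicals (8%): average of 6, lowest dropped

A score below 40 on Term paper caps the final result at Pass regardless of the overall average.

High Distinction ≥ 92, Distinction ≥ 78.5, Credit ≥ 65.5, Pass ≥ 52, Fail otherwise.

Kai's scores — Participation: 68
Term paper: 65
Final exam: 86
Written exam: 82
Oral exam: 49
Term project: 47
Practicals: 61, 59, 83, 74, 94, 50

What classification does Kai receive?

Pass

Practicals: drop 50 → average of remaining 5 = 371/5 = 74.2
Term paper score 65 ≥ 40: minimum met.
Weighted total:
  Participation 68 × 0.1 = 6.8
  Term paper 65 × 0.07 = 4.55
  Final exam 86 × 0.27 = 23.22
  Written exam 82 × 0.05 = 4.1
  Oral exam 49 × 0.06 = 2.94
  Term project 47 × 0.37 = 17.39
  Practicals 74.2 × 0.08 = 5.936
Sum = 64.936
64.936 is ≥ 52 and < 65.5 → Pass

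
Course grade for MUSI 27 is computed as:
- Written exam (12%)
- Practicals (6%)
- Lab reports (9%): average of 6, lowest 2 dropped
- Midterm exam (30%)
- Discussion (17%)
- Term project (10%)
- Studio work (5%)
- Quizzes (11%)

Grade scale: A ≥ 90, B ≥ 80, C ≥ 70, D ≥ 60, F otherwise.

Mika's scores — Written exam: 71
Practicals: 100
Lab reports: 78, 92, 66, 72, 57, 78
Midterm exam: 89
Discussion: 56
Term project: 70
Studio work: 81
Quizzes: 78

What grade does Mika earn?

Lab reports: drop 57, 66 → average of remaining 4 = 320/4 = 80
Weighted total:
  Written exam 71 × 0.12 = 8.52
  Practicals 100 × 0.06 = 6
  Lab reports 80 × 0.09 = 7.2
  Midterm exam 89 × 0.3 = 26.7
  Discussion 56 × 0.17 = 9.52
  Term project 70 × 0.1 = 7
  Studio work 81 × 0.05 = 4.05
  Quizzes 78 × 0.11 = 8.58
Sum = 77.57
77.57 is ≥ 70 and < 80 → C

C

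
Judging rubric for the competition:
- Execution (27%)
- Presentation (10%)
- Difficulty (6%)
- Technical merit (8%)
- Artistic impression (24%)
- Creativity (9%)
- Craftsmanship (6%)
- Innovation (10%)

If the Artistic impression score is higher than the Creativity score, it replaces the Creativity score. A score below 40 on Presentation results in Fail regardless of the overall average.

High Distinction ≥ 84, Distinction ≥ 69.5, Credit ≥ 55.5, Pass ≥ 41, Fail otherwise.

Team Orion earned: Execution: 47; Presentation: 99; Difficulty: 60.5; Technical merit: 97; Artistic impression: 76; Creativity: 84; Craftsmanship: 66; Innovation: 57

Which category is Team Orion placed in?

Credit

Artistic impression (76) ≤ Creativity (84), so Creativity stays at 84.
Presentation score 99 ≥ 40: minimum met.
Weighted total:
  Execution 47 × 0.27 = 12.69
  Presentation 99 × 0.1 = 9.9
  Difficulty 60.5 × 0.06 = 3.63
  Technical merit 97 × 0.08 = 7.76
  Artistic impression 76 × 0.24 = 18.24
  Creativity 84 × 0.09 = 7.56
  Craftsmanship 66 × 0.06 = 3.96
  Innovation 57 × 0.1 = 5.7
Sum = 69.44
69.44 is ≥ 55.5 and < 69.5 → Credit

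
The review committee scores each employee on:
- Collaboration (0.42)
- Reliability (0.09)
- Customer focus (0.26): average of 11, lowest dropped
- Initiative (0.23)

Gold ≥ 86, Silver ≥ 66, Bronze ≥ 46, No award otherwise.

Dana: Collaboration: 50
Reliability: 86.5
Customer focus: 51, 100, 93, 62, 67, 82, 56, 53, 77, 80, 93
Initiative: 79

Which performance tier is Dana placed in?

Silver

Customer focus: drop 51 → average of remaining 10 = 763/10 = 76.3
Weighted total:
  Collaboration 50 × 0.42 = 21
  Reliability 86.5 × 0.09 = 7.785
  Customer focus 76.3 × 0.26 = 19.838
  Initiative 79 × 0.23 = 18.17
Sum = 66.793
66.793 is ≥ 66 and < 86 → Silver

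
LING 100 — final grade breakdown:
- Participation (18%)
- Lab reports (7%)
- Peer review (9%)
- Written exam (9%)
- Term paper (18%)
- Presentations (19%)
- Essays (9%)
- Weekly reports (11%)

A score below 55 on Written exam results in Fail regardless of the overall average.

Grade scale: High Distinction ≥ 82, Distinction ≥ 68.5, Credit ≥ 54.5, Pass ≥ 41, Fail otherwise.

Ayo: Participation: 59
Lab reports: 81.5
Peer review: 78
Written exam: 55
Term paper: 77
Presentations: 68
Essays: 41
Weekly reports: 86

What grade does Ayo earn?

Written exam score 55 ≥ 55: minimum met.
Weighted total:
  Participation 59 × 0.18 = 10.62
  Lab reports 81.5 × 0.07 = 5.705
  Peer review 78 × 0.09 = 7.02
  Written exam 55 × 0.09 = 4.95
  Term paper 77 × 0.18 = 13.86
  Presentations 68 × 0.19 = 12.92
  Essays 41 × 0.09 = 3.69
  Weekly reports 86 × 0.11 = 9.46
Sum = 68.225
68.225 is ≥ 54.5 and < 68.5 → Credit

Credit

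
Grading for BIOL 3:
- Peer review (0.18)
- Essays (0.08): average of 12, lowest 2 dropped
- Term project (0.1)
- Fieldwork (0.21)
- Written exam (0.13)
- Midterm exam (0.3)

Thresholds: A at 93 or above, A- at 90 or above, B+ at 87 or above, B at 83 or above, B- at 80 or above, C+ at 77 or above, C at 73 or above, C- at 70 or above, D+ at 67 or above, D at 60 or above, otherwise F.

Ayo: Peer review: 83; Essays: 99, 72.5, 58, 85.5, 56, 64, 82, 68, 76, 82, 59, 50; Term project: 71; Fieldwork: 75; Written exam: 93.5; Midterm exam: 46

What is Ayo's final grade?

D+

Essays: drop 50, 56 → average of remaining 10 = 746/10 = 74.6
Weighted total:
  Peer review 83 × 0.18 = 14.94
  Essays 74.6 × 0.08 = 5.968
  Term project 71 × 0.1 = 7.1
  Fieldwork 75 × 0.21 = 15.75
  Written exam 93.5 × 0.13 = 12.155
  Midterm exam 46 × 0.3 = 13.8
Sum = 69.713
69.713 is ≥ 67 and < 70 → D+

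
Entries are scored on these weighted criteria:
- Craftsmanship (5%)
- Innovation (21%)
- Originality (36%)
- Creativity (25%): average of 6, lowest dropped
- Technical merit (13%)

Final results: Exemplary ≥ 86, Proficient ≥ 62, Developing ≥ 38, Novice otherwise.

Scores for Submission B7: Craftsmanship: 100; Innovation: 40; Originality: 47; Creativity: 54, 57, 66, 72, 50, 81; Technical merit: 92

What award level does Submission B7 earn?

Developing

Creativity: drop 50 → average of remaining 5 = 330/5 = 66
Weighted total:
  Craftsmanship 100 × 0.05 = 5
  Innovation 40 × 0.21 = 8.4
  Originality 47 × 0.36 = 16.92
  Creativity 66 × 0.25 = 16.5
  Technical merit 92 × 0.13 = 11.96
Sum = 58.78
58.78 is ≥ 38 and < 62 → Developing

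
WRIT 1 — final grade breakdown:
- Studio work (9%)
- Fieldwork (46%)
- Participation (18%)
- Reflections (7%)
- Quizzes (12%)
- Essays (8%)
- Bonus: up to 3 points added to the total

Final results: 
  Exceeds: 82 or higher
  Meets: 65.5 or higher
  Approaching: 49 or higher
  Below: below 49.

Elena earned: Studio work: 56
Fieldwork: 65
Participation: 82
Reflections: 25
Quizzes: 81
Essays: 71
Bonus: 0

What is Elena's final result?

Meets

Weighted total:
  Studio work 56 × 0.09 = 5.04
  Fieldwork 65 × 0.46 = 29.9
  Participation 82 × 0.18 = 14.76
  Reflections 25 × 0.07 = 1.75
  Quizzes 81 × 0.12 = 9.72
  Essays 71 × 0.08 = 5.68
Sum = 66.85
Bonus: 66.85 + 0 = 66.85
66.85 is ≥ 65.5 and < 82 → Meets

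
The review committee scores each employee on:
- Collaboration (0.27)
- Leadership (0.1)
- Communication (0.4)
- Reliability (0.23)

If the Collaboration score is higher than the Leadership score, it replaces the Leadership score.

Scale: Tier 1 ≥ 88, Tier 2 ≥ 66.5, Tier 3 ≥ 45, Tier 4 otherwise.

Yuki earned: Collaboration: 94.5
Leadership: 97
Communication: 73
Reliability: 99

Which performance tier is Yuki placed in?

Tier 2

Collaboration (94.5) ≤ Leadership (97), so Leadership stays at 97.
Weighted total:
  Collaboration 94.5 × 0.27 = 25.515
  Leadership 97 × 0.1 = 9.7
  Communication 73 × 0.4 = 29.2
  Reliability 99 × 0.23 = 22.77
Sum = 87.185
87.185 is ≥ 66.5 and < 88 → Tier 2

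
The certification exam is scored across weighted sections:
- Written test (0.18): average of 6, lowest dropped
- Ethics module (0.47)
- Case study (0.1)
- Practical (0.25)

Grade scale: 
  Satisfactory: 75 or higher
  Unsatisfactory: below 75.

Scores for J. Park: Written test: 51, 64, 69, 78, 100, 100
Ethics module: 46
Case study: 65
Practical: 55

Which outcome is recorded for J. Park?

Written test: drop 51 → average of remaining 5 = 411/5 = 82.2
Weighted total:
  Written test 82.2 × 0.18 = 14.796
  Ethics module 46 × 0.47 = 21.62
  Case study 65 × 0.1 = 6.5
  Practical 55 × 0.25 = 13.75
Sum = 56.666
56.666 < 75 → Unsatisfactory

Unsatisfactory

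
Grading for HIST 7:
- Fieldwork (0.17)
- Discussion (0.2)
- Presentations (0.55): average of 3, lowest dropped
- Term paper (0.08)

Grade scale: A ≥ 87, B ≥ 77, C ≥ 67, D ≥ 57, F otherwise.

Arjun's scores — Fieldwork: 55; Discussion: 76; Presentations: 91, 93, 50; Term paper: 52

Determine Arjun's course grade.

B

Presentations: drop 50 → average of remaining 2 = 184/2 = 92
Weighted total:
  Fieldwork 55 × 0.17 = 9.35
  Discussion 76 × 0.2 = 15.2
  Presentations 92 × 0.55 = 50.6
  Term paper 52 × 0.08 = 4.16
Sum = 79.31
79.31 is ≥ 77 and < 87 → B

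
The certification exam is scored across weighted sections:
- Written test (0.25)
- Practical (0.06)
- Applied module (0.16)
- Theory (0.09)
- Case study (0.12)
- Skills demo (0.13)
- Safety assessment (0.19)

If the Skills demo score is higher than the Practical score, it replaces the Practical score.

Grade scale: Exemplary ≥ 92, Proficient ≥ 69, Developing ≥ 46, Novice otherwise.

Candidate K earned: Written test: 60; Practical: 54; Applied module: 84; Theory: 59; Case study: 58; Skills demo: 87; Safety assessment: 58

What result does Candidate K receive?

Skills demo (87) > Practical (54), so Practical counts as 87.
Weighted total:
  Written test 60 × 0.25 = 15
  Practical 87 × 0.06 = 5.22
  Applied module 84 × 0.16 = 13.44
  Theory 59 × 0.09 = 5.31
  Case study 58 × 0.12 = 6.96
  Skills demo 87 × 0.13 = 11.31
  Safety assessment 58 × 0.19 = 11.02
Sum = 68.26
68.26 is ≥ 46 and < 69 → Developing

Developing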